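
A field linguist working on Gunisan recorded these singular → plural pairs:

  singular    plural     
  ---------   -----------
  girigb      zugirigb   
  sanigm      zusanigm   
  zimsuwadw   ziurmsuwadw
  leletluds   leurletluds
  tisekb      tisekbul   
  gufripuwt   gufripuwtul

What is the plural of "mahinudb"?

maurhinudb

"mahinudb" has second-to-last letter 'd'. The stems whose second-to-last letter is 'd' (zimsuwadw → ziurmsuwadw, leletluds → leurletluds) insert -ur- after the first vowel.
So mahinudb → maurhinudb.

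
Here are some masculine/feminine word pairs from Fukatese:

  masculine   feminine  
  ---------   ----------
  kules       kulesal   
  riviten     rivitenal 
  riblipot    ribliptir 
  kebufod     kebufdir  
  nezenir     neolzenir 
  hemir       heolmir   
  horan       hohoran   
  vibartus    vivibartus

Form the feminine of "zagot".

riviten and horan both end in -n yet inflect differently (rivitenal, hohoran), so the final letter is not what conditions the rule; the last vowel is.
"zagot" has last vowel 'o'. The stems whose last vowel is 'o' (riblipot → ribliptir, kebufod → kebufdir) delete the last vowel and add -ir.
So zagot → zagtir.

zagtir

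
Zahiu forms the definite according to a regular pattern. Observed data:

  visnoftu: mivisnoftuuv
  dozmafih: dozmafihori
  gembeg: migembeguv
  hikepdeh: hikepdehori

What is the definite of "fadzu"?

mifadzuuv

hikepdeh and gembeg both have last vowel 'e' yet inflect differently (hikepdehori, migembeguv), so the last vowel is not what conditions the rule; the final letter is.
"fadzu" ends in -u. The one such stem in the data (visnoftu → mivisnoftuuv) adds mi- … -uv around the stem, so the same rule applies.
So fadzu → mifadzuuv.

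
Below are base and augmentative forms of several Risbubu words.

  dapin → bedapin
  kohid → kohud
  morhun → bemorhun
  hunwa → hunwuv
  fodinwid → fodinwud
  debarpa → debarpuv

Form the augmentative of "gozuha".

dapin and kohid both have last vowel 'i' yet inflect differently (bedapin, kohud), so the last vowel is not what conditions the rule; the final letter is.
"gozuha" ends in -a. The stems ending in -a (hunwa → hunwuv, debarpa → debarpuv) drop the final letter and add -uv.
So gozuha → gozuhuv.

gozuhuv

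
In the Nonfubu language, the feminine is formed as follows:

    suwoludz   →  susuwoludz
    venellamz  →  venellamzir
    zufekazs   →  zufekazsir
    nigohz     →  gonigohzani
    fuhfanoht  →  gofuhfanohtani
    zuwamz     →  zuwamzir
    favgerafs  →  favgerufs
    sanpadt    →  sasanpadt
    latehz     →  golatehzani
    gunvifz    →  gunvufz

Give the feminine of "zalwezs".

zalwezsir

sanpadt and fuhfanoht both end in -t yet inflect differently (sasanpadt, gofuhfanohtani), so the final letter is not what conditions the rule; the second-to-last letter is.
"zalwezs" has second-to-last letter 'z'. The one such stem in the data (zufekazs → zufekazsir) adds -ir, so the same rule applies.
The other patterns: stems whose second-to-last letter is 'd' repeat the first consonant+vowel as a prefix; stems whose second-to-last letter is 'h' add go- … -ani around the stem; stems whose second-to-last letter is 'f' change the last vowel to 'u'.
So zalwezs → zalwezsir.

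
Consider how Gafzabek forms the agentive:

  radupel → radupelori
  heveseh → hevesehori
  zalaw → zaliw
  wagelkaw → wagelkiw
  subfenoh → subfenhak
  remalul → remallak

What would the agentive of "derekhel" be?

derekhelori

heveseh and subfenoh both end in -h yet inflect differently (hevesehori, subfenhak), so the final letter is not what conditions the rule; the last vowel is.
"derekhel" has last vowel 'e'. The stems whose last vowel is 'e' (radupel → radupelori, heveseh → hevesehori) add -ori.
The other patterns: stems whose last vowel is 'a' change the last vowel to 'i'; stems whose last vowel is 'o' or 'u' delete the last vowel and add -ak.
So derekhel → derekhelori.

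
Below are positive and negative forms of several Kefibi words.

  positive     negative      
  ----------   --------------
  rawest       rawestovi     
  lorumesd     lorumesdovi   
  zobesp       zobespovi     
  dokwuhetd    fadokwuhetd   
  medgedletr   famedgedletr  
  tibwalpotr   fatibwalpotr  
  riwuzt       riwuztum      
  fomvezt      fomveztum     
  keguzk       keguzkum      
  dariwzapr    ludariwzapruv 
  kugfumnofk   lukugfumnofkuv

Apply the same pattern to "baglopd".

lubaglopduv

"baglopd" has second-to-last letter 'p'. The one such stem in the data (dariwzapr → ludariwzapruv) adds lu- … -uv around the stem, so the same rule applies.
The other patterns: stems whose second-to-last letter is 's' add -ovi; stems whose second-to-last letter is 't' add the prefix fa-; stems whose second-to-last letter is 'z' add -um.
So baglopd → lubaglopduv.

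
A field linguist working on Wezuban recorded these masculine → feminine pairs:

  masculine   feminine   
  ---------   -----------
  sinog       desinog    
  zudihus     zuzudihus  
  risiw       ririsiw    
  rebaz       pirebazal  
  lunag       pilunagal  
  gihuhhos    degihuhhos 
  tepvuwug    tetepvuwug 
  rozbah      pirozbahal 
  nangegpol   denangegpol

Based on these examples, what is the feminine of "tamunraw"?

lunag and sinog both end in -g yet inflect differently (pilunagal, desinog), so the final letter is not what conditions the rule; the last vowel is.
"tamunraw" has last vowel 'a'. The stems whose last vowel is 'a' (rebaz → pirebazal, lunag → pilunagal, rozbah → pirozbahal) add pi- … -al around the stem.
So tamunraw → pitamunrawal.

pitamunrawal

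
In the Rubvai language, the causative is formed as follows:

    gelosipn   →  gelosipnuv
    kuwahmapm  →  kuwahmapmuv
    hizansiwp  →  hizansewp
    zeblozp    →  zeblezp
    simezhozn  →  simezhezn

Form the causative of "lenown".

gelosipn and simezhozn both end in -n yet inflect differently (gelosipnuv, simezhezn), so the final letter is not what conditions the rule; the second-to-last letter is.
"lenown" has second-to-last letter 'w'. The one such stem in the data (hizansiwp → hizansewp) changes the last vowel to 'e' (as do zeblozp, simezhozn), so the same rule applies.
So lenown → lenewn.

lenewn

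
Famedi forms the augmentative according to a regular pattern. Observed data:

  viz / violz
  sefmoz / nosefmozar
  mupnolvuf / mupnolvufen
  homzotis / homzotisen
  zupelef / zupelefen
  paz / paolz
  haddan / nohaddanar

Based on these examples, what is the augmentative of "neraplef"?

neraplefen

paz and sefmoz both end in -z yet inflect differently (paolz, nosefmozar), so the final letter is not what conditions the rule; the number of vowels is.
"neraplef" has 3 vowels. The stems with 3 vowels (mupnolvuf → mupnolvufen, zupelef → zupelefen, homzotis → homzotisen) add -en.
The other patterns: stems with 1 vowel insert -ol- after the first vowel; stems with 2 vowels add no- … -ar around the stem.
So neraplef → neraplefen.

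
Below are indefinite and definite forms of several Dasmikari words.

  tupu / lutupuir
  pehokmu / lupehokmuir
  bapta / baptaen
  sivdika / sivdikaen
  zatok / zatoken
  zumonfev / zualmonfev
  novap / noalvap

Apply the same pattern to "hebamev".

"hebamev" ends in -v. The one such stem in the data (zumonfev → zualmonfev) inserts -al- after the first vowel (as does novap), so the same rule applies.
So hebamev → healbamev.

healbamev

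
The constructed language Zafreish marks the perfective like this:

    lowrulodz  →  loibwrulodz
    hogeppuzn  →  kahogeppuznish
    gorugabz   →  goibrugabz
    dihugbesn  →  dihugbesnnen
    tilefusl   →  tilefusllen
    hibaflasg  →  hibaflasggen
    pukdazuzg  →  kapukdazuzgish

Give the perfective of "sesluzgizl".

"sesluzgizl" has second-to-last letter 'z'. The stems whose second-to-last letter is 'z' (pukdazuzg → kapukdazuzgish, hogeppuzn → kahogeppuznish) add ka- … -ish around the stem.
So sesluzgizl → kasesluzgizlish.

kasesluzgizlish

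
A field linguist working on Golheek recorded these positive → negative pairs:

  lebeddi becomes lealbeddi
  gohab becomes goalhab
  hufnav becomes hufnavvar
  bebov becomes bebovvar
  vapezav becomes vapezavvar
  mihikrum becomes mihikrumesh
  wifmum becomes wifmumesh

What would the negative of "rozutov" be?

rozutovvar

hufnav and gohab both have last vowel 'a' yet inflect differently (hufnavvar, goalhab), so the last vowel is not what conditions the rule; the final letter is.
"rozutov" ends in -v. The stems ending in -v (hufnav → hufnavvar, vapezav → vapezavvar, bebov → bebovvar) double the final consonant and add -ar.
The other patterns: stems ending in -m add -esh; stems ending in -b or -i insert -al- after the first vowel.
So rozutov → rozutovvar.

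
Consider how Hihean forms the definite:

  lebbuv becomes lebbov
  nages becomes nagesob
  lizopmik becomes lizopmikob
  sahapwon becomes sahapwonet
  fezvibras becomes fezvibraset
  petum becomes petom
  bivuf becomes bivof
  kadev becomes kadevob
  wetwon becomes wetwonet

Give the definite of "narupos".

naruposet

lebbuv and kadev both end in -v yet inflect differently (lebbov, kadevob), so the final letter is not what conditions the rule; the last vowel is.
"narupos" has last vowel 'o'. The stems whose last vowel is 'o' (sahapwon → sahapwonet, wetwon → wetwonet) add -et.
The other patterns: stems whose last vowel is 'u' change the last vowel to 'o'; stems whose last vowel is 'e' or 'i' add -ob.
So narupos → naruposet.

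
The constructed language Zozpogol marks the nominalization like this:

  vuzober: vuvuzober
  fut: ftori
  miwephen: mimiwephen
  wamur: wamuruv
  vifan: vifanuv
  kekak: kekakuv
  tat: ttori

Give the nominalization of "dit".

"dit" has 1 vowel. The stems with 1 vowel (tat → ttori, fut → ftori) delete the last vowel and add -ori.
The other patterns: stems with 2 vowels add -uv; stems with 3 vowels repeat the first consonant+vowel as a prefix.
So dit → dtori.

dtori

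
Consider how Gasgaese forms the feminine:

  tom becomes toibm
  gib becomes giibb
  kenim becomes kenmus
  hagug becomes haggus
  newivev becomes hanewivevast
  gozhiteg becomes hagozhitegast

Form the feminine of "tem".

"tem" has 1 vowel. The stems with 1 vowel (tom → toibm, gib → giibb) insert -ib- after the first vowel.
The other patterns: stems with 2 vowels delete the last vowel and add -us; stems with 3 vowels add ha- … -ast around the stem.
So tem → teibm.

teibm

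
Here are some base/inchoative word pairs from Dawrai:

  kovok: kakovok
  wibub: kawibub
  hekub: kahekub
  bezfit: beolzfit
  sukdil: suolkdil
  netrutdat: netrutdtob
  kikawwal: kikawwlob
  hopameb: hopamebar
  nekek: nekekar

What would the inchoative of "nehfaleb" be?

nehfalebar

bezfit and netrutdat both end in -t yet inflect differently (beolzfit, netrutdtob), so the final letter is not what conditions the rule; the last vowel is.
"nehfaleb" has last vowel 'e'. The stems whose last vowel is 'e' (hopameb → hopamebar, nekek → nekekar) add -ar.
So nehfaleb → nehfalebar.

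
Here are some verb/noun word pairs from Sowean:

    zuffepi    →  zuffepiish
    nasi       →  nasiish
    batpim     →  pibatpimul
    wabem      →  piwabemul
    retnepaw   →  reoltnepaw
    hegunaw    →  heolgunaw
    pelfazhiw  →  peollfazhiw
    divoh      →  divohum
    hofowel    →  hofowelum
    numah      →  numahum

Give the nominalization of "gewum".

zuffepi and batpim both have last vowel 'i' yet inflect differently (zuffepiish, pibatpimul), so the last vowel is not what conditions the rule; the final letter is.
"gewum" ends in -m. The stems ending in -m (batpim → pibatpimul, wabem → piwabemul) add pi- … -ul around the stem.
So gewum → pigewumul.

pigewumul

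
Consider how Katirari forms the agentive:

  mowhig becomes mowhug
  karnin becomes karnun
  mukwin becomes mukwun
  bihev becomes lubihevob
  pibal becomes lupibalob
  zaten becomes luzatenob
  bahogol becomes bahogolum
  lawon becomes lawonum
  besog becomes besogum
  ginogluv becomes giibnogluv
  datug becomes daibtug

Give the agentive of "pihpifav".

lupihpifavob

karnin and zaten both end in -n yet inflect differently (karnun, luzatenob), so the final letter is not what conditions the rule; the last vowel is.
"pihpifav" has last vowel 'a'. The one such stem in the data (pibal → lupibalob) adds lu- … -ob around the stem, so the same rule applies.
The other patterns: stems whose last vowel is 'i' change the last vowel to 'u'; stems whose last vowel is 'o' add -um; stems whose last vowel is 'u' insert -ib- after the first vowel.
So pihpifav → lupihpifavob.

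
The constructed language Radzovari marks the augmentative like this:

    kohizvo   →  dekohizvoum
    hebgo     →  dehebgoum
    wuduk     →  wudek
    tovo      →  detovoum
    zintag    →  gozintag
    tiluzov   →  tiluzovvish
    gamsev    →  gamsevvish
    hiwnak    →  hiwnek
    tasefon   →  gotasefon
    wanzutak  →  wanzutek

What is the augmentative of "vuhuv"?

tiluzov and hebgo both have last vowel 'o' yet inflect differently (tiluzovvish, dehebgoum), so the last vowel is not what conditions the rule; the final letter is.
"vuhuv" ends in -v. The stems ending in -v (tiluzov → tiluzovvish, gamsev → gamsevvish) double the final consonant and add -ish.
So vuhuv → vuhuvvish.

vuhuvvish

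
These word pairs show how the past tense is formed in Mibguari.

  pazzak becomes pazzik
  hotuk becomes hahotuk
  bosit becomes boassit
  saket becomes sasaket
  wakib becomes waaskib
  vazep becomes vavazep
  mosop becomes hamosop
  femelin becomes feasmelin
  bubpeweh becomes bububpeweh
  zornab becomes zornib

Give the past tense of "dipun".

vazep and mosop both end in -p yet inflect differently (vavazep, hamosop), so the final letter is not what conditions the rule; the last vowel is.
"dipun" has last vowel 'u'. The one such stem in the data (hotuk → hahotuk) adds the prefix ha-, so the same rule applies.
So dipun → hadipun.

hadipun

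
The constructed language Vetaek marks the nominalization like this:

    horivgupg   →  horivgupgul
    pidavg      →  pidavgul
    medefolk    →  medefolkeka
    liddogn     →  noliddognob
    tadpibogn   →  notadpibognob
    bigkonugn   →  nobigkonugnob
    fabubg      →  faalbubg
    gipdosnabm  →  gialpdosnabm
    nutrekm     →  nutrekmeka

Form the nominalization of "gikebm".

"gikebm" has second-to-last letter 'b'. The stems whose second-to-last letter is 'b' (fabubg → faalbubg, gipdosnabm → gialpdosnabm) insert -al- after the first vowel.
The other patterns: stems whose second-to-last letter is 'k' or 'l' add -eka; stems whose second-to-last letter is 'g' add no- … -ob around the stem; stems whose second-to-last letter is 'p' or 'v' add -ul.
So gikebm → gialkebm.

gialkebm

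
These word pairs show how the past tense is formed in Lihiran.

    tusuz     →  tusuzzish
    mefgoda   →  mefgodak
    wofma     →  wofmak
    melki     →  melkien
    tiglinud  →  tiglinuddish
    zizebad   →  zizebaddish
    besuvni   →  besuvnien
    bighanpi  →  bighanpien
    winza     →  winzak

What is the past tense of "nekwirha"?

nekwirhak

"nekwirha" ends in -a. The stems ending in -a (wofma → wofmak, winza → winzak, mefgoda → mefgodak) drop the final letter and add -ak.
The other patterns: stems ending in -i add -en; stems ending in -d or -z double the final consonant and add -ish.
So nekwirha → nekwirhak.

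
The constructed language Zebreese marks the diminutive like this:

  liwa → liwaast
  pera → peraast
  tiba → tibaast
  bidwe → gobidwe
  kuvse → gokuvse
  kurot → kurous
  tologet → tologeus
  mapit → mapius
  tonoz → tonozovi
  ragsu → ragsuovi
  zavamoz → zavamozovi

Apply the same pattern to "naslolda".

nasloldaast

bidwe and tologet both have last vowel 'e' yet inflect differently (gobidwe, tologeus), so the last vowel is not what conditions the rule; the final letter is.
"naslolda" ends in -a. The stems ending in -a (liwa → liwaast, pera → peraast, tiba → tibaast) add -ast.
The other patterns: stems ending in -e add the prefix go-; stems ending in -t drop the final letter and add -us; stems ending in -u or -z add -ovi.
So naslolda → nasloldaast.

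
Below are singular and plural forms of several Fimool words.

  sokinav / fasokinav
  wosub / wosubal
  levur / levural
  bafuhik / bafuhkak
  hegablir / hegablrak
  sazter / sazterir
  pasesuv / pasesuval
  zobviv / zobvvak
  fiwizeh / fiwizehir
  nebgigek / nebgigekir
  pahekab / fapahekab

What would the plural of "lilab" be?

falilab

"lilab" has last vowel 'a'. The stems whose last vowel is 'a' (pahekab → fapahekab, sokinav → fasokinav) add the prefix fa-.
So lilab → falilab.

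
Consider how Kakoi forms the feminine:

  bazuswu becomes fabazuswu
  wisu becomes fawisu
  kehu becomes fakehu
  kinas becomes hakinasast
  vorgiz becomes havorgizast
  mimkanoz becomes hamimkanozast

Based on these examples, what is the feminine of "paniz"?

kehu and kinas both begin with k- yet inflect differently (fakehu, hakinasast), so the first letter is not what conditions the rule; the final letter is.
"paniz" ends in -z. The stems ending in -z (vorgiz → havorgizast, mimkanoz → hamimkanozast) add ha- … -ast around the stem.
So paniz → hapanizast.

hapanizast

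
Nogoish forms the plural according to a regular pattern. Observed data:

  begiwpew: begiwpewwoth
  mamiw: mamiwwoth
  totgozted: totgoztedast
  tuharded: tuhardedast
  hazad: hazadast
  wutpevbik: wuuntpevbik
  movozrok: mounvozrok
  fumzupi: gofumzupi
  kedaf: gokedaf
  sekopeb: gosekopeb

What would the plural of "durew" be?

durewwoth

begiwpew and totgozted both have last vowel 'e' yet inflect differently (begiwpewwoth, totgoztedast), so the last vowel is not what conditions the rule; the final letter is.
"durew" ends in -w. The stems ending in -w (begiwpew → begiwpewwoth, mamiw → mamiwwoth) double the final consonant and add -oth.
So durew → durewwoth.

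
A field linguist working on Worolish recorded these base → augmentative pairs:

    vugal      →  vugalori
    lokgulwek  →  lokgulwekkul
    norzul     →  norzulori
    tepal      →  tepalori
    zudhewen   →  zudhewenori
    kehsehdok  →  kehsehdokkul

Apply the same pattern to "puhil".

"puhil" ends in -l. The stems ending in -l (tepal → tepalori, vugal → vugalori, norzul → norzulori) add -ori.
The other pattern: stems ending in -k double the final consonant and add -ul.
So puhil → puhilori.

puhilori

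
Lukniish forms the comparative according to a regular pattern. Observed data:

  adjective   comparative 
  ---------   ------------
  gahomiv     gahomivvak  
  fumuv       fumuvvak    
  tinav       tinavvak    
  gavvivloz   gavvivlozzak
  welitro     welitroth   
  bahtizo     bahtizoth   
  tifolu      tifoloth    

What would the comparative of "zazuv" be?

"zazuv" ends in a consonant. The stems ending in a consonant (gahomiv → gahomivvak, fumuv → fumuvvak, tinav → tinavvak) double the final consonant and add -ak.
So zazuv → zazuvvak.

zazuvvak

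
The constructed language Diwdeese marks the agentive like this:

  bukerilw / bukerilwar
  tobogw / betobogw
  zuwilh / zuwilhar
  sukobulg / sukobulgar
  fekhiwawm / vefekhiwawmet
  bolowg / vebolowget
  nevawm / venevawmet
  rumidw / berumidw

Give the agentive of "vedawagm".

bevedawagm

sukobulg and bolowg both end in -g yet inflect differently (sukobulgar, vebolowget), so the final letter is not what conditions the rule; the second-to-last letter is.
"vedawagm" has second-to-last letter 'g'. The one such stem in the data (tobogw → betobogw) adds the prefix be-, so the same rule applies.
The other patterns: stems whose second-to-last letter is 'l' add -ar; stems whose second-to-last letter is 'w' add ve- … -et around the stem.
So vedawagm → bevedawagm.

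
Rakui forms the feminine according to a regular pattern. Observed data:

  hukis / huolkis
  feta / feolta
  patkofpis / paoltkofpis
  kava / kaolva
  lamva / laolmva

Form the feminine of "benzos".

Every pair shown (hukis → huolkis, feta → feolta, patkofpis → paoltkofpis, …) follows the same rule: insert -ol- after the first vowel.
So benzos → beolnzos.

beolnzos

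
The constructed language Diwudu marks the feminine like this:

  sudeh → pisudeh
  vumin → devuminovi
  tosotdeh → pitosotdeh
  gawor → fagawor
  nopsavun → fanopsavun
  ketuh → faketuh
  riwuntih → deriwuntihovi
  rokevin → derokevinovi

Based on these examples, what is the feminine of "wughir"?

dewughirovi

riwuntih and sudeh both end in -h yet inflect differently (deriwuntihovi, pisudeh), so the final letter is not what conditions the rule; the last vowel is.
"wughir" has last vowel 'i'. The stems whose last vowel is 'i' (rokevin → derokevinovi, riwuntih → deriwuntihovi, vumin → devuminovi) add de- … -ovi around the stem.
The other patterns: stems whose last vowel is 'e' add the prefix pi-; stems whose last vowel is 'o' or 'u' add the prefix fa-.
So wughir → dewughirovi.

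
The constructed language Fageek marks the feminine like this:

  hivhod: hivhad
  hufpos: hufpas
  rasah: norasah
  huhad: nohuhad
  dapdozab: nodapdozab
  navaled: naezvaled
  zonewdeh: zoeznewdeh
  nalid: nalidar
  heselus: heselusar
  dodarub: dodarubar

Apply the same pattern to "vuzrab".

hivhod and huhad both end in -d yet inflect differently (hivhad, nohuhad), so the final letter is not what conditions the rule; the last vowel is.
"vuzrab" has last vowel 'a'. The stems whose last vowel is 'a' (rasah → norasah, huhad → nohuhad, dapdozab → nodapdozab) add the prefix no-.
So vuzrab → novuzrab.

novuzrab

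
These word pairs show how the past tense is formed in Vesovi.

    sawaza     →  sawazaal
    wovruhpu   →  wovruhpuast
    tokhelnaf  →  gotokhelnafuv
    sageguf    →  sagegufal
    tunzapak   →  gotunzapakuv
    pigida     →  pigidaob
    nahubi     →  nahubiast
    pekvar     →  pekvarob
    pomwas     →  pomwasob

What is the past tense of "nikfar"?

sageguf and tokhelnaf both end in -f yet inflect differently (sagegufal, gotokhelnafuv), so the final letter is not what conditions the rule; the first letter is.
"nikfar" begins with n-. The one such stem in the data (nahubi → nahubiast) adds -ast, so the same rule applies.
The other patterns: stems beginning with s- add -al; stems beginning with t- add go- … -uv around the stem; stems beginning with p- add -ob.
So nikfar → nikfarast.

nikfarast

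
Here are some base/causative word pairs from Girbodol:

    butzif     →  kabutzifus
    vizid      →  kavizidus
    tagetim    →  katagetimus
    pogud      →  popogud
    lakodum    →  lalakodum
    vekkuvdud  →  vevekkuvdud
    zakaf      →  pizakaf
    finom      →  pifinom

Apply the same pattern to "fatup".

fafatup

"fatup" has last vowel 'u'. The stems whose last vowel is 'u' (pogud → popogud, lakodum → lalakodum, vekkuvdud → vevekkuvdud) repeat the first consonant+vowel as a prefix.
The other patterns: stems whose last vowel is 'i' add ka- … -us around the stem; stems whose last vowel is 'a' or 'o' add the prefix pi-.
So fatup → fafatup.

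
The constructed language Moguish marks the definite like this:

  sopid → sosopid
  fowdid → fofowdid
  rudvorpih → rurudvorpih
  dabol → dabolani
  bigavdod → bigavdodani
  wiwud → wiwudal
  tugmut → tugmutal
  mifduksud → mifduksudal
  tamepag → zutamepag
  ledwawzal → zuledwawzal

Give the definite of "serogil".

sopid and bigavdod both end in -d yet inflect differently (sosopid, bigavdodani), so the final letter is not what conditions the rule; the last vowel is.
"serogil" has last vowel 'i'. The stems whose last vowel is 'i' (sopid → sosopid, fowdid → fofowdid, rudvorpih → rurudvorpih) repeat the first consonant+vowel as a prefix.
So serogil → seserogil.

seserogil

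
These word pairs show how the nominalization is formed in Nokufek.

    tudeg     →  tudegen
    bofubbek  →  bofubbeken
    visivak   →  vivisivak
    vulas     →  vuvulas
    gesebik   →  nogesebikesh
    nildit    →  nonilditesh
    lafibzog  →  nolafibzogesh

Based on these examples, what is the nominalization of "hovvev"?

hovveven

"hovvev" has last vowel 'e'. The stems whose last vowel is 'e' (tudeg → tudegen, bofubbek → bofubbeken) add -en.
So hovvev → hovveven.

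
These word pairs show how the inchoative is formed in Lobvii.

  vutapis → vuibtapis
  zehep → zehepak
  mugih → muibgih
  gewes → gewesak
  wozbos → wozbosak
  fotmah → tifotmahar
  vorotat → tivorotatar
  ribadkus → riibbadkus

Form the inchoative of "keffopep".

gewes and vutapis both end in -s yet inflect differently (gewesak, vuibtapis), so the final letter is not what conditions the rule; the last vowel is.
"keffopep" has last vowel 'e'. The stems whose last vowel is 'e' (gewes → gewesak, zehep → zehepak) add -ak.
So keffopep → keffopepak.

keffopepak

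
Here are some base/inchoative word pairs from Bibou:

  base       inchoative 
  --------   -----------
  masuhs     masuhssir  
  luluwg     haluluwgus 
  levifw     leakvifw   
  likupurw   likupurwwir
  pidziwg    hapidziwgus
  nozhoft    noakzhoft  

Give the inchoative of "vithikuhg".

"vithikuhg" has second-to-last letter 'h'. The one such stem in the data (masuhs → masuhssir) doubles the final consonant and adds -ir (as does likupurw), so the same rule applies.
So vithikuhg → vithikuhggir.

vithikuhggir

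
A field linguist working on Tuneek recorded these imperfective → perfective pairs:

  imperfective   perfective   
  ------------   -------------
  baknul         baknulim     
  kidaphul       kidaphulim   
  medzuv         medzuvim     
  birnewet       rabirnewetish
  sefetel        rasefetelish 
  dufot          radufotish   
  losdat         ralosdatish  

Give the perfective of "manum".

manumim

"manum" has last vowel 'u'. The stems whose last vowel is 'u' (baknul → baknulim, kidaphul → kidaphulim, medzuv → medzuvim) add -im.
So manum → manumim.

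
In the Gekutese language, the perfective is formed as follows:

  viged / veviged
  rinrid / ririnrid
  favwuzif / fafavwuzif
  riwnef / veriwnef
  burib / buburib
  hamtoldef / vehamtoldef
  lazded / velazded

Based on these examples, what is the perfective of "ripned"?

veripned

hamtoldef and favwuzif both end in -f yet inflect differently (vehamtoldef, fafavwuzif), so the final letter is not what conditions the rule; the last vowel is.
"ripned" has last vowel 'e'. The stems whose last vowel is 'e' (hamtoldef → vehamtoldef, viged → veviged, riwnef → veriwnef) add the prefix ve-.
The other pattern: stems whose last vowel is 'i' repeat the first consonant+vowel as a prefix.
So ripned → veripned.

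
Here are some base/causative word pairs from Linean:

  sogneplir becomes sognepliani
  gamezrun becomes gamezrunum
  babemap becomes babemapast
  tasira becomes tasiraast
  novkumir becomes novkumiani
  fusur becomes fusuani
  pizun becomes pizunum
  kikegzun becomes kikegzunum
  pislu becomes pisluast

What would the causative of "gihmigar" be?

gamezrun and fusur both have last vowel 'u' yet inflect differently (gamezrunum, fusuani), so the last vowel is not what conditions the rule; the final letter is.
"gihmigar" ends in -r. The stems ending in -r (fusur → fusuani, sogneplir → sognepliani, novkumir → novkumiani) drop the final letter and add -ani.
The other patterns: stems ending in -n add -um; stems ending in -a, -p or -u add -ast.
So gihmigar → gihmigaani.

gihmigaani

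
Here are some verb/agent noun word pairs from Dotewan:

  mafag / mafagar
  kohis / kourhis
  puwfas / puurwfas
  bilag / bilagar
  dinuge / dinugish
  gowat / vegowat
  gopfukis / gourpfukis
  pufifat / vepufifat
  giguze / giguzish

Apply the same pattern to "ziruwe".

ziruwish

bilag and puwfas both have last vowel 'a' yet inflect differently (bilagar, puurwfas), so the last vowel is not what conditions the rule; the final letter is.
"ziruwe" ends in -e. The stems ending in -e (dinuge → dinugish, giguze → giguzish) drop the final letter and add -ish.
The other patterns: stems ending in -g add -ar; stems ending in -s insert -ur- after the first vowel; stems ending in -t add the prefix ve-.
So ziruwe → ziruwish.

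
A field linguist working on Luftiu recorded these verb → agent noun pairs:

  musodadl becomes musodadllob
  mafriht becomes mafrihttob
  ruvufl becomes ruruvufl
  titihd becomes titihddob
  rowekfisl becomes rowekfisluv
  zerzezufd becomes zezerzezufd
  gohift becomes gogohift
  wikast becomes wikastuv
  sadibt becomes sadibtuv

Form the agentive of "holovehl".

holovehllob

"holovehl" has second-to-last letter 'h'. The stems whose second-to-last letter is 'h' (titihd → titihddob, mafriht → mafrihttob) double the final consonant and add -ob.
The other patterns: stems whose second-to-last letter is 'b' or 's' add -uv; stems whose second-to-last letter is 'f' repeat the first consonant+vowel as a prefix.
So holovehl → holovehllob.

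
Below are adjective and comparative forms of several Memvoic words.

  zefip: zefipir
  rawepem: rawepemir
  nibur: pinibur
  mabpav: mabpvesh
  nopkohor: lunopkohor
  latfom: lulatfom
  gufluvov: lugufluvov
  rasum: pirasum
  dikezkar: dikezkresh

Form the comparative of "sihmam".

dikezkar and nopkohor both end in -r yet inflect differently (dikezkresh, lunopkohor), so the final letter is not what conditions the rule; the last vowel is.
"sihmam" has last vowel 'a'. The stems whose last vowel is 'a' (dikezkar → dikezkresh, mabpav → mabpvesh) delete the last vowel and add -esh.
So sihmam → sihmmesh.

sihmmesh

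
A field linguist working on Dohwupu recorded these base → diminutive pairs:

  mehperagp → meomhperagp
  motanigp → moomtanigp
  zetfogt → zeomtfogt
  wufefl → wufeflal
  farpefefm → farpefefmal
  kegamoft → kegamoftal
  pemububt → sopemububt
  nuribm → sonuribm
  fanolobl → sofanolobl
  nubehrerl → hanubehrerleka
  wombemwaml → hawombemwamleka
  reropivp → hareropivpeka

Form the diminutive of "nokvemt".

hanokvemteka

zetfogt and kegamoft both end in -t yet inflect differently (zeomtfogt, kegamoftal), so the final letter is not what conditions the rule; the second-to-last letter is.
"nokvemt" has second-to-last letter 'm'. The one such stem in the data (wombemwaml → hawombemwamleka) adds ha- … -eka around the stem, so the same rule applies.
So nokvemt → hanokvemteka.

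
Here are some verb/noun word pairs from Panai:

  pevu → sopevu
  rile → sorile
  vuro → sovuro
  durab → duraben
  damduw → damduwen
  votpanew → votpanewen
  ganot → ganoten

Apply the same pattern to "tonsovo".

sotonsovo

"tonsovo" ends in a vowel. The stems ending in a vowel (pevu → sopevu, rile → sorile, vuro → sovuro) add the prefix so-.
So tonsovo → sotonsovo.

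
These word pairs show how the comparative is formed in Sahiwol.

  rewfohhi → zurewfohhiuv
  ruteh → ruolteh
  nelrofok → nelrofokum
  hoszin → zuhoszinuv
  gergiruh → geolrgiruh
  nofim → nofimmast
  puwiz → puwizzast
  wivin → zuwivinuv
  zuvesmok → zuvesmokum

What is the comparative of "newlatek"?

hoszin and nofim both have last vowel 'i' yet inflect differently (zuhoszinuv, nofimmast), so the last vowel is not what conditions the rule; the final letter is.
"newlatek" ends in -k. The stems ending in -k (nelrofok → nelrofokum, zuvesmok → zuvesmokum) add -um.
The other patterns: stems ending in -h insert -ol- after the first vowel; stems ending in -i or -n add zu- … -uv around the stem; stems ending in -m or -z double the final consonant and add -ast.
So newlatek → newlatekum.

newlatekum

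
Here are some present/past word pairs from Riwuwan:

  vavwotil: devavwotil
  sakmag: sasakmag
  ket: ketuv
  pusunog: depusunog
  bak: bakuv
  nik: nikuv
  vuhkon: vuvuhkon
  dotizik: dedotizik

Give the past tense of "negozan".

denegozan

nik and dotizik both end in -k yet inflect differently (nikuv, dedotizik), so the final letter is not what conditions the rule; the number of vowels is.
"negozan" has 3 vowels. The stems with 3 vowels (vavwotil → devavwotil, dotizik → dedotizik, pusunog → depusunog) add the prefix de-.
So negozan → denegozan.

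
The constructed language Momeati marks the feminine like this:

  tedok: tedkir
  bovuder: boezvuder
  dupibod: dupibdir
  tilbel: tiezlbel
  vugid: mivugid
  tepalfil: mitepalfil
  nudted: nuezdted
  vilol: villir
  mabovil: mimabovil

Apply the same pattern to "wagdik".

vugid and dupibod both end in -d yet inflect differently (mivugid, dupibdir), so the final letter is not what conditions the rule; the last vowel is.
"wagdik" has last vowel 'i'. The stems whose last vowel is 'i' (vugid → mivugid, tepalfil → mitepalfil, mabovil → mimabovil) add the prefix mi-.
So wagdik → miwagdik.

miwagdik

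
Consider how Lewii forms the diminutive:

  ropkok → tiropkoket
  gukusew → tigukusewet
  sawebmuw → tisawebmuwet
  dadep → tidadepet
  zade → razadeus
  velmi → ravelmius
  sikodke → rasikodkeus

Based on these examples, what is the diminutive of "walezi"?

gukusew and zade both have last vowel 'e' yet inflect differently (tigukusewet, razadeus), so the last vowel is not what conditions the rule; whether the stem ends in a vowel or a consonant is.
"walezi" ends in a vowel. The stems ending in a vowel (zade → razadeus, velmi → ravelmius, sikodke → rasikodkeus) add ra- … -us around the stem.
The other pattern: stems ending in a consonant add ti- … -et around the stem.
So walezi → rawalezius.

rawalezius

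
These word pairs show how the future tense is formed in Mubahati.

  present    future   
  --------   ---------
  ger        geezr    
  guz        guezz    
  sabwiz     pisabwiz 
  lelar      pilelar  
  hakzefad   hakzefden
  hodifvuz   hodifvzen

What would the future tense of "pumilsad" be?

guz and sabwiz both end in -z yet inflect differently (guezz, pisabwiz), so the final letter is not what conditions the rule; the number of vowels is.
"pumilsad" has 3 vowels. The stems with 3 vowels (hakzefad → hakzefden, hodifvuz → hodifvzen) delete the last vowel and add -en.
The other patterns: stems with 1 vowel insert -ez- after the first vowel; stems with 2 vowels add the prefix pi-.
So pumilsad → pumilsden.

pumilsden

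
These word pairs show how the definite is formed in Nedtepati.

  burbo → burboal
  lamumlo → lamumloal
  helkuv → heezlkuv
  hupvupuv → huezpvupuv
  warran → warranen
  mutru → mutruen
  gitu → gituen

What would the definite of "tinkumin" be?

helkuv and mutru both have last vowel 'u' yet inflect differently (heezlkuv, mutruen), so the last vowel is not what conditions the rule; the final letter is.
"tinkumin" ends in -n. The one such stem in the data (warran → warranen) adds -en, so the same rule applies.
The other patterns: stems ending in -o add -al; stems ending in -v insert -ez- after the first vowel.
So tinkumin → tinkuminen.

tinkuminen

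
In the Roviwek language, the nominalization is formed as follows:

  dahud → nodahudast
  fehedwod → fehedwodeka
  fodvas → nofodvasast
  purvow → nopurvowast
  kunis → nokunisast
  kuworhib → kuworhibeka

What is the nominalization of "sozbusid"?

fehedwod and dahud both end in -d yet inflect differently (fehedwodeka, nodahudast), so the final letter is not what conditions the rule; the number of vowels is.
"sozbusid" has 3 vowels. The stems with 3 vowels (fehedwod → fehedwodeka, kuworhib → kuworhibeka) add -eka.
The other pattern: stems with 2 vowels add no- … -ast around the stem.
So sozbusid → sozbusideka.

sozbusideka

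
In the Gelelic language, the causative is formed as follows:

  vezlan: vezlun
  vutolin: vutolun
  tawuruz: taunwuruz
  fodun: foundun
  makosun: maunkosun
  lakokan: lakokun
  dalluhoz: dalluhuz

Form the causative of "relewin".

relewun

fodun and vutolin both end in -n yet inflect differently (foundun, vutolun), so the final letter is not what conditions the rule; the last vowel is.
"relewin" has last vowel 'i'. The one such stem in the data (vutolin → vutolun) changes the last vowel to 'u' (as do lakokan, vezlan), so the same rule applies.
The other pattern: stems whose last vowel is 'u' insert -un- after the first vowel.
So relewin → relewun.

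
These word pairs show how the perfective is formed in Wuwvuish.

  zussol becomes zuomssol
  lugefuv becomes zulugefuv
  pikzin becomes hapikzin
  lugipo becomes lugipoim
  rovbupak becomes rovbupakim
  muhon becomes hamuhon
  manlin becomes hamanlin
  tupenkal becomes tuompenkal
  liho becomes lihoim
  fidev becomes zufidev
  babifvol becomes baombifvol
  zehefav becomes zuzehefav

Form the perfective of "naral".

tupenkal and zehefav both have last vowel 'a' yet inflect differently (tuompenkal, zuzehefav), so the last vowel is not what conditions the rule; the final letter is.
"naral" ends in -l. The stems ending in -l (zussol → zuomssol, babifvol → baombifvol, tupenkal → tuompenkal) insert -om- after the first vowel.
The other patterns: stems ending in -v add the prefix zu-; stems ending in -n add the prefix ha-; stems ending in -k or -o add -im.
So naral → naomral.

naomral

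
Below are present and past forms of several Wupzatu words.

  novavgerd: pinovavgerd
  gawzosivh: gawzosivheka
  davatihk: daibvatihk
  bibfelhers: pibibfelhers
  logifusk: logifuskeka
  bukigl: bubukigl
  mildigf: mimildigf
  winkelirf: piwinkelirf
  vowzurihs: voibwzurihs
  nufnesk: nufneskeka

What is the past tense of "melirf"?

bibfelhers and vowzurihs both end in -s yet inflect differently (pibibfelhers, voibwzurihs), so the final letter is not what conditions the rule; the second-to-last letter is.
"melirf" has second-to-last letter 'r'. The stems whose second-to-last letter is 'r' (novavgerd → pinovavgerd, winkelirf → piwinkelirf, bibfelhers → pibibfelhers) add the prefix pi-.
So melirf → pimelirf.

pimelirf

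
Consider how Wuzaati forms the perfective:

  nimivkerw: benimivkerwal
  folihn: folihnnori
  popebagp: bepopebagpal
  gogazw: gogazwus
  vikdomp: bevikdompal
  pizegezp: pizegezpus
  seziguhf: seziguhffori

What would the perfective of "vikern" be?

bevikernal

gogazw and nimivkerw both end in -w yet inflect differently (gogazwus, benimivkerwal), so the final letter is not what conditions the rule; the second-to-last letter is.
"vikern" has second-to-last letter 'r'. The one such stem in the data (nimivkerw → benimivkerwal) adds be- … -al around the stem, so the same rule applies.
So vikern → bevikernal.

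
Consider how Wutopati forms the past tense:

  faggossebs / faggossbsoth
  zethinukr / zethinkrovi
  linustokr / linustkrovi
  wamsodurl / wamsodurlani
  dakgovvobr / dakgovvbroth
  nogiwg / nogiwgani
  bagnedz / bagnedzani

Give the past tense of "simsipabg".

linustokr and dakgovvobr both end in -r yet inflect differently (linustkrovi, dakgovvbroth), so the final letter is not what conditions the rule; the second-to-last letter is.
"simsipabg" has second-to-last letter 'b'. The stems whose second-to-last letter is 'b' (dakgovvobr → dakgovvbroth, faggossebs → faggossbsoth) delete the last vowel and add -oth.
The other patterns: stems whose second-to-last letter is 'k' delete the last vowel and add -ovi; stems whose second-to-last letter is 'd', 'r' or 'w' add -ani.
So simsipabg → simsipbgoth.

simsipbgoth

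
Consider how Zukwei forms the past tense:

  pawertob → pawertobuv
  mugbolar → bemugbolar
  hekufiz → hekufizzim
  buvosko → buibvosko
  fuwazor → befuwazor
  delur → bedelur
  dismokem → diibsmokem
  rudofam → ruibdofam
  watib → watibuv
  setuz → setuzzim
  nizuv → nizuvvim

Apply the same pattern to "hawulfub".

hawulfubuv

"hawulfub" ends in -b. The stems ending in -b (pawertob → pawertobuv, watib → watibuv) add -uv.
So hawulfub → hawulfubuv.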